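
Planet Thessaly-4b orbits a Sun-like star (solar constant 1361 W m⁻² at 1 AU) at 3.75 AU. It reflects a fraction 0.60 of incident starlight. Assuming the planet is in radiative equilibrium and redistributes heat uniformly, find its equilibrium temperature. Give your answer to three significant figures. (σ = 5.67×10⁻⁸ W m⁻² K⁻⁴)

T_eq ≈ 114 K

Flux at 3.75 AU: S = 1361/3.75² = 96.8 W m⁻².
Energy balance: absorbed = emitted ⇒ πR²·S(1−A) = 4πR²·σT_eq⁴, so T_eq⁴ = S(1−A)/(4σ).
T_eq = [96.8 × 0.40 / (4 × 5.67×10⁻⁸)]^(1/4) = (1.71×10⁸)^(1/4) = 114 K.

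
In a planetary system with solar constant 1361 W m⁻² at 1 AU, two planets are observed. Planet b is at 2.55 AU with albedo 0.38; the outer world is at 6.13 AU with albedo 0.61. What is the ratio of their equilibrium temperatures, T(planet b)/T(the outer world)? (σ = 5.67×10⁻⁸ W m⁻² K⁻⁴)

T₁/T₂ ≈ 1.741

T_eq = [S₀(1−A)/(4σd²)]^(1/4), so T ∝ (1−A)^(1/4) / √d.
T₁ = [1361×0.62/(4×5.67×10⁻⁸×2.55²)]^(1/4) = 154.66 K.
T₂ = [1361×0.39/(4×5.67×10⁻⁸×6.13²)]^(1/4) = 88.84 K.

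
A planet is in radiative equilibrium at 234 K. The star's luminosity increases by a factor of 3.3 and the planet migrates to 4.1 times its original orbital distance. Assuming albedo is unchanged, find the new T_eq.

T_eq ≈ 156 K

T_eq ∝ L^(1/4) · d^(−1/2).
T′ = 234 × 3.3^(1/4) / 4.1^(1/2) = 156 K.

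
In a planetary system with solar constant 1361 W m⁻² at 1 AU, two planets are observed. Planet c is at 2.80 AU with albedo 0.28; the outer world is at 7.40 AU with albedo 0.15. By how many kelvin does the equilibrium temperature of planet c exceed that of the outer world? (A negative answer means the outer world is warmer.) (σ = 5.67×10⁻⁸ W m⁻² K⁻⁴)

ΔT ≈ 55.0 K

T_eq = [S₀(1−A)/(4σd²)]^(1/4), so T ∝ (1−A)^(1/4) / √d.
T₁ = [1361×0.72/(4×5.67×10⁻⁸×2.80²)]^(1/4) = 153.22 K.
T₂ = [1361×0.85/(4×5.67×10⁻⁸×7.40²)]^(1/4) = 98.24 K.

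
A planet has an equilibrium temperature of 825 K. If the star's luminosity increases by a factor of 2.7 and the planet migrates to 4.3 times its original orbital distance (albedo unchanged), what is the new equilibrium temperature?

T_eq ≈ 510 K

T_eq ∝ L^(1/4) · d^(−1/2).
T′ = 825 × 2.7^(1/4) / 4.3^(1/2) = 510 K.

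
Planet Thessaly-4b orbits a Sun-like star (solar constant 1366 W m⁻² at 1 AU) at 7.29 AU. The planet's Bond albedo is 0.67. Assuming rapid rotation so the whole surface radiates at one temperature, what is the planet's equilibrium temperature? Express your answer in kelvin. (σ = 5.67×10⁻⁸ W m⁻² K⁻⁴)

T_eq ≈ 78.2 K

Flux at 7.29 AU: S = 1366/7.29² = 25.7 W m⁻².
Energy balance: absorbed = emitted ⇒ πR²·S(1−A) = 4πR²·σT_eq⁴, so T_eq⁴ = S(1−A)/(4σ).
T_eq = [25.7 × 0.33 / (4 × 5.67×10⁻⁸)]^(1/4) = (3.74×10⁷)^(1/4) = 78.2 K.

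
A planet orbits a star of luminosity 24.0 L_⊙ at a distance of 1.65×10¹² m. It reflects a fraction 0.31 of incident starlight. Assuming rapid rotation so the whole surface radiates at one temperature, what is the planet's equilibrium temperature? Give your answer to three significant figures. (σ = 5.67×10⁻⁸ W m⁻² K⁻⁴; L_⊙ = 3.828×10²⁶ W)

T_eq ≈ 169 K

L = 24.0 × 3.828×10²⁶ = 9.19×10²⁷ W.
Flux: S = L/(4πd²) = 9.19×10²⁷/(4π×(1.65×10¹²)²) = 269 W m⁻².
Energy balance: absorbed = emitted ⇒ πR²·S(1−A) = 4πR²·σT_eq⁴, so T_eq⁴ = S(1−A)/(4σ).
T_eq = [269 × 0.69 / (4 × 5.67×10⁻⁸)]^(1/4) = (8.17×10⁸)^(1/4) = 169 K.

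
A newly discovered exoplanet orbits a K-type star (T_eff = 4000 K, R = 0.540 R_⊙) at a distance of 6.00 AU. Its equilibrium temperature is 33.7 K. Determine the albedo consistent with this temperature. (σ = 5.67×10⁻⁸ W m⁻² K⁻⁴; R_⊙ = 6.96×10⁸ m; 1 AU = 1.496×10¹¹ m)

R_⋆ = 0.540 × 6.96×10⁸ = 3.76×10⁸ m.
d = 6.00 AU = 8.98×10¹¹ m.
L = 4πR_⋆²σT_⋆⁴ = 4π(3.76×10⁸)² × 5.67×10⁻⁸ × (4000)⁴ = 2.58×10²⁵ W.
S = L/(4πd²) = 2.54 W m⁻².
From T_eq⁴ = S(1−A)/(4σ): 1−A = 4σT_eq⁴/S.
1−A = 4 × 5.67×10⁻⁸ × (33.7)⁴ / 2.54 = 0.115.

A ≈ 0.89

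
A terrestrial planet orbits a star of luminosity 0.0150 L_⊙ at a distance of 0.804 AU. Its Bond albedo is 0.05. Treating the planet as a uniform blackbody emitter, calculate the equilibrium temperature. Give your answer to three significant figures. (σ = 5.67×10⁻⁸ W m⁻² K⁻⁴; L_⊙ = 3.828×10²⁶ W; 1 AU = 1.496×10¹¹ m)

T_eq ≈ 107 K

d = 0.804 AU = 1.20×10¹¹ m.
L = 0.0150 × 3.828×10²⁶ = 5.74×10²⁴ W.
Flux: S = L/(4πd²) = 5.74×10²⁴/(4π×(1.20×10¹¹)²) = 31.6 W m⁻².
Energy balance: absorbed = emitted ⇒ πR²·S(1−A) = 4πR²·σT_eq⁴, so T_eq⁴ = S(1−A)/(4σ).
T_eq = [31.6 × 0.95 / (4 × 5.67×10⁻⁸)]^(1/4) = (1.32×10⁸)^(1/4) = 107 K.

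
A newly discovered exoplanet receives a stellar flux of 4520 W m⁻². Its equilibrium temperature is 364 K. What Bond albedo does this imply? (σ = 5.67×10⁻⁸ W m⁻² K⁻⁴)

A ≈ 0.12

From T_eq⁴ = S(1−A)/(4σ): 1−A = 4σT_eq⁴/S.
1−A = 4 × 5.67×10⁻⁸ × (364)⁴ / 4520 = 0.881.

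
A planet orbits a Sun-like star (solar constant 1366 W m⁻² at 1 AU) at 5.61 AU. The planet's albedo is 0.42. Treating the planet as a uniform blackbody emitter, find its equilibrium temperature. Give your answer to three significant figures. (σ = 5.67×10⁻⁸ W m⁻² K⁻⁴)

T_eq ≈ 103 K

Flux at 5.61 AU: S = 1366/5.61² = 43.4 W m⁻².
Energy balance: absorbed = emitted ⇒ πR²·S(1−A) = 4πR²·σT_eq⁴, so T_eq⁴ = S(1−A)/(4σ).
T_eq = [43.4 × 0.58 / (4 × 5.67×10⁻⁸)]^(1/4) = (1.11×10⁸)^(1/4) = 103 K.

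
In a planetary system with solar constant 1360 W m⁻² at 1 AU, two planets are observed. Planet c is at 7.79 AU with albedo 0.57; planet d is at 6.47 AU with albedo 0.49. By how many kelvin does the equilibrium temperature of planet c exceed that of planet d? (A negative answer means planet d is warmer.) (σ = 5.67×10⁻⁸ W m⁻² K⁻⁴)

T_eq = [S₀(1−A)/(4σd²)]^(1/4), so T ∝ (1−A)^(1/4) / √d.
T₁ = [1360×0.43/(4×5.67×10⁻⁸×7.79²)]^(1/4) = 80.74 K.
T₂ = [1360×0.51/(4×5.67×10⁻⁸×6.47²)]^(1/4) = 92.45 K.

ΔT ≈ -11.7 K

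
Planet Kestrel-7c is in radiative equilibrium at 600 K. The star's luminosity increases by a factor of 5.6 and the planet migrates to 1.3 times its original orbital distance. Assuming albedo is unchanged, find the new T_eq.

T_eq ∝ L^(1/4) · d^(−1/2).
T′ = 600 × 5.6^(1/4) / 1.3^(1/2) = 810 K.

T_eq ≈ 810 K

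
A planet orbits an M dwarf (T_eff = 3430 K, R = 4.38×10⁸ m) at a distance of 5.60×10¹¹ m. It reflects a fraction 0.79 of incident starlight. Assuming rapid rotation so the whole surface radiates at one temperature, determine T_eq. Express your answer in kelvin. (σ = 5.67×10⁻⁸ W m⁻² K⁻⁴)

T_eq ≈ 45.9 K

L = 4πR_⋆²σT_⋆⁴ = 4π(4.38×10⁸)² × 5.67×10⁻⁸ × (3430)⁴ = 1.89×10²⁵ W.
S = L/(4πd²) = 4.80 W m⁻².
Energy balance: absorbed = emitted ⇒ πR²·S(1−A) = 4πR²·σT_eq⁴, so T_eq⁴ = S(1−A)/(4σ).
T_eq = [4.80 × 0.21 / (4 × 5.67×10⁻⁸)]^(1/4) = (4.45×10⁶)^(1/4) = 45.9 K.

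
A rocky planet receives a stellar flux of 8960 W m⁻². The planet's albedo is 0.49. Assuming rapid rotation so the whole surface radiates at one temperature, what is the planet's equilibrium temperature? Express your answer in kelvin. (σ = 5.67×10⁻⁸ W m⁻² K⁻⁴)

T_eq ≈ 377 K

Energy balance: absorbed = emitted ⇒ πR²·S(1−A) = 4πR²·σT_eq⁴, so T_eq⁴ = S(1−A)/(4σ).
T_eq = [8960 × 0.51 / (4 × 5.67×10⁻⁸)]^(1/4) = (2.01×10¹⁰)^(1/4) = 377 K.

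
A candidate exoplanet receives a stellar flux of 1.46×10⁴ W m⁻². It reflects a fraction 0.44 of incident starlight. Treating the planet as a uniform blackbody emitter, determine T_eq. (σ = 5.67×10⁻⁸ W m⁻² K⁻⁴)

T_eq ≈ 436 K

Energy balance: absorbed = emitted ⇒ πR²·S(1−A) = 4πR²·σT_eq⁴, so T_eq⁴ = S(1−A)/(4σ).
T_eq = [1.46×10⁴ × 0.56 / (4 × 5.67×10⁻⁸)]^(1/4) = (3.60×10¹⁰)^(1/4) = 436 K.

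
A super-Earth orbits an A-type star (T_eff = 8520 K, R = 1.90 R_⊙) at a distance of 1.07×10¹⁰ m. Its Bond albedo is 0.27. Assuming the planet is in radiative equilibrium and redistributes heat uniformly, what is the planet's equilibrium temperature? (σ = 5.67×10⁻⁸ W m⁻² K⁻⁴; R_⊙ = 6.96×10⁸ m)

T_eq ≈ 1960 K

R_⋆ = 1.90 × 6.96×10⁸ = 1.32×10⁹ m.
L = 4πR_⋆²σT_⋆⁴ = 4π(1.32×10⁹)² × 5.67×10⁻⁸ × (8520)⁴ = 6.57×10²⁷ W.
S = L/(4πd²) = 4.56×10⁶ W m⁻².
Energy balance: absorbed = emitted ⇒ πR²·S(1−A) = 4πR²·σT_eq⁴, so T_eq⁴ = S(1−A)/(4σ).
T_eq = [4.56×10⁶ × 0.73 / (4 × 5.67×10⁻⁸)]^(1/4) = (1.47×10¹³)^(1/4) = 1960 K.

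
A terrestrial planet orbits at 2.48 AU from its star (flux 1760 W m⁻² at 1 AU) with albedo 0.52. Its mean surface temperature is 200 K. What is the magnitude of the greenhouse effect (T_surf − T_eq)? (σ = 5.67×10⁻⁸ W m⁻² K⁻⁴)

S = 1760/2.48² = 286.2 W m⁻².
T_eq = [S(1−A)/(4σ)]^(1/4) = [286.2×0.48/(4×5.67×10⁻⁸)]^(1/4) = 156.9 K.
ΔT = T_surf − T_eq = 200 − 156.9.

ΔT ≈ 43.1 K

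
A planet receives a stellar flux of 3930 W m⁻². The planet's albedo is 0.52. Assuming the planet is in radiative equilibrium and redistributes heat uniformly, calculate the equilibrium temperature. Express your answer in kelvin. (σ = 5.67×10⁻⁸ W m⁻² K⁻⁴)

T_eq ≈ 302 K

Energy balance: absorbed = emitted ⇒ πR²·S(1−A) = 4πR²·σT_eq⁴, so T_eq⁴ = S(1−A)/(4σ).
T_eq = [3930 × 0.48 / (4 × 5.67×10⁻⁸)]^(1/4) = (8.32×10⁹)^(1/4) = 302 K.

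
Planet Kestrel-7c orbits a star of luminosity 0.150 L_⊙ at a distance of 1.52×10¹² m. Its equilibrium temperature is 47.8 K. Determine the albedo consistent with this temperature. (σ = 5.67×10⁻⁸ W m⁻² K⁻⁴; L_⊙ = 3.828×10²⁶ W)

L = 0.150 × 3.828×10²⁶ = 5.74×10²⁵ W.
Flux: S = L/(4πd²) = 5.74×10²⁵/(4π×(1.52×10¹²)²) = 1.98 W m⁻².
From T_eq⁴ = S(1−A)/(4σ): 1−A = 4σT_eq⁴/S.
1−A = 4 × 5.67×10⁻⁸ × (47.8)⁴ / 1.98 = 0.599.

A ≈ 0.40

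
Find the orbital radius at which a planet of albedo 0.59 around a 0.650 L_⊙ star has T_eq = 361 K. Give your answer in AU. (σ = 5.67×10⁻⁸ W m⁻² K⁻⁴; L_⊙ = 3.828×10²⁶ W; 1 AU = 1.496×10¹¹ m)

L = 0.650 × 3.828×10²⁶ = 2.49×10²⁶ W.
From T_eq⁴ = L(1−A)/(16πσd²): d = √[L(1−A)/(16πσT_eq⁴)].
d = √[2.49×10²⁶ × 0.41 / (16π × 5.67×10⁻⁸ × (361)⁴)] = 4.59×10¹⁰ m = 0.307 AU.

d ≈ 0.307 AU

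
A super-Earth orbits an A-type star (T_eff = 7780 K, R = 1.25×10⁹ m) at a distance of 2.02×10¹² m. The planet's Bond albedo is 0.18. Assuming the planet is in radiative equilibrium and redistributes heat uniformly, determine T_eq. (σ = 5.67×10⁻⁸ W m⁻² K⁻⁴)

T_eq ≈ 130 K

L = 4πR_⋆²σT_⋆⁴ = 4π(1.25×10⁹)² × 5.67×10⁻⁸ × (7780)⁴ = 4.08×10²⁷ W.
S = L/(4πd²) = 79.5 W m⁻².
Energy balance: absorbed = emitted ⇒ πR²·S(1−A) = 4πR²·σT_eq⁴, so T_eq⁴ = S(1−A)/(4σ).
T_eq = [79.5 × 0.82 / (4 × 5.67×10⁻⁸)]^(1/4) = (2.88×10⁸)^(1/4) = 130 K.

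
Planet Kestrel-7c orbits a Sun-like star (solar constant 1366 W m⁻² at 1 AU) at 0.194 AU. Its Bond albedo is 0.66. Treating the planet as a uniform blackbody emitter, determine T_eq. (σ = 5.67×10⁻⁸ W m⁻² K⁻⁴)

Flux at 0.194 AU: S = 1366/0.194² = 3.63×10⁴ W m⁻².
Energy balance: absorbed = emitted ⇒ πR²·S(1−A) = 4πR²·σT_eq⁴, so T_eq⁴ = S(1−A)/(4σ).
T_eq = [3.63×10⁴ × 0.34 / (4 × 5.67×10⁻⁸)]^(1/4) = (5.44×10¹⁰)^(1/4) = 483 K.

T_eq ≈ 483 K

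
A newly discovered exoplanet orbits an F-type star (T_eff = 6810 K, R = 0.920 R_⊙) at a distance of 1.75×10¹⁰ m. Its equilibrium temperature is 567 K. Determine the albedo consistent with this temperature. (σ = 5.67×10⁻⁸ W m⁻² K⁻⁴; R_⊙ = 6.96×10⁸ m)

R_⋆ = 0.920 × 6.96×10⁸ = 6.40×10⁸ m.
L = 4πR_⋆²σT_⋆⁴ = 4π(6.40×10⁸)² × 5.67×10⁻⁸ × (6810)⁴ = 6.28×10²⁶ W.
S = L/(4πd²) = 1.63×10⁵ W m⁻².
From T_eq⁴ = S(1−A)/(4σ): 1−A = 4σT_eq⁴/S.
1−A = 4 × 5.67×10⁻⁸ × (567)⁴ / 1.63×10⁵ = 0.144.

A ≈ 0.86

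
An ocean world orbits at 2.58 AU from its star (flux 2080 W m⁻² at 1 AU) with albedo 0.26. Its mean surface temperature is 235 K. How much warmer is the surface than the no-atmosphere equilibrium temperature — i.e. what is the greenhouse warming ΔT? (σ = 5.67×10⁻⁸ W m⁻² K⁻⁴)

ΔT ≈ 56.3 K

S = 2080/2.58² = 312.5 W m⁻².
T_eq = [S(1−A)/(4σ)]^(1/4) = [312.5×0.74/(4×5.67×10⁻⁸)]^(1/4) = 178.7 K.
ΔT = T_surf − T_eq = 235 − 178.7.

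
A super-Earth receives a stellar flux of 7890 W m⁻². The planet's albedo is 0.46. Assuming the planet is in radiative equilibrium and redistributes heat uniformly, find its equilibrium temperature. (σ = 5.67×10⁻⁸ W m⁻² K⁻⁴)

T_eq ≈ 370 K

Energy balance: absorbed = emitted ⇒ πR²·S(1−A) = 4πR²·σT_eq⁴, so T_eq⁴ = S(1−A)/(4σ).
T_eq = [7890 × 0.54 / (4 × 5.67×10⁻⁸)]^(1/4) = (1.88×10¹⁰)^(1/4) = 370 K.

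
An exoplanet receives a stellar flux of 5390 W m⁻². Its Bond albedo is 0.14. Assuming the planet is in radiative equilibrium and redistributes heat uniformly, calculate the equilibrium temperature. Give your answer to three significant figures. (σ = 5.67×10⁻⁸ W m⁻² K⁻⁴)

T_eq ≈ 378 K

Energy balance: absorbed = emitted ⇒ πR²·S(1−A) = 4πR²·σT_eq⁴, so T_eq⁴ = S(1−A)/(4σ).
T_eq = [5390 × 0.86 / (4 × 5.67×10⁻⁸)]^(1/4) = (2.04×10¹⁰)^(1/4) = 378 K.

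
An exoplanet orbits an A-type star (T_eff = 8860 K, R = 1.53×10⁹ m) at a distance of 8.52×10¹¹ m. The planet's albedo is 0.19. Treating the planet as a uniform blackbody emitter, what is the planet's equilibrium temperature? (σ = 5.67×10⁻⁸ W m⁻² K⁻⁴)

L = 4πR_⋆²σT_⋆⁴ = 4π(1.53×10⁹)² × 5.67×10⁻⁸ × (8860)⁴ = 1.03×10²⁸ W.
S = L/(4πd²) = 1130 W m⁻².
Energy balance: absorbed = emitted ⇒ πR²·S(1−A) = 4πR²·σT_eq⁴, so T_eq⁴ = S(1−A)/(4σ).
T_eq = [1130 × 0.81 / (4 × 5.67×10⁻⁸)]^(1/4) = (4.02×10⁹)^(1/4) = 252 K.

T_eq ≈ 252 K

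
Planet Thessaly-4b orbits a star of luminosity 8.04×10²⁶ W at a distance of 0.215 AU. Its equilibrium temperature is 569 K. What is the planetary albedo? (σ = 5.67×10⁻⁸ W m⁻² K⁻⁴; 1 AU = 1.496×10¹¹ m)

A ≈ 0.62

d = 0.215 AU = 3.22×10¹⁰ m.
Flux: S = L/(4πd²) = 8.04×10²⁶/(4π×(3.22×10¹⁰)²) = 6.18×10⁴ W m⁻².
From T_eq⁴ = S(1−A)/(4σ): 1−A = 4σT_eq⁴/S.
1−A = 4 × 5.67×10⁻⁸ × (569)⁴ / 6.18×10⁴ = 0.384.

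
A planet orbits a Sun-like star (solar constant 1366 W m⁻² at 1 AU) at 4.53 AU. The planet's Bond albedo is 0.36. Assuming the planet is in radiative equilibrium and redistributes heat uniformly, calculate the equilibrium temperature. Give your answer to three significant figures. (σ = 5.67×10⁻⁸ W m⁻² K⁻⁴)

T_eq ≈ 117 K

Flux at 4.53 AU: S = 1366/4.53² = 66.6 W m⁻².
Energy balance: absorbed = emitted ⇒ πR²·S(1−A) = 4πR²·σT_eq⁴, so T_eq⁴ = S(1−A)/(4σ).
T_eq = [66.6 × 0.64 / (4 × 5.67×10⁻⁸)]^(1/4) = (1.88×10⁸)^(1/4) = 117 K.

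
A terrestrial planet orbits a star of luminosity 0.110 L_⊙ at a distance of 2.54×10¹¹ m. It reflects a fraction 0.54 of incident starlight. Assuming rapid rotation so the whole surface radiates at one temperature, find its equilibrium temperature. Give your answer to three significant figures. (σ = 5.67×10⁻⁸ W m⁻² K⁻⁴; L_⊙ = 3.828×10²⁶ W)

L = 0.110 × 3.828×10²⁶ = 4.21×10²⁵ W.
Flux: S = L/(4πd²) = 4.21×10²⁵/(4π×(2.54×10¹¹)²) = 51.9 W m⁻².
Energy balance: absorbed = emitted ⇒ πR²·S(1−A) = 4πR²·σT_eq⁴, so T_eq⁴ = S(1−A)/(4σ).
T_eq = [51.9 × 0.46 / (4 × 5.67×10⁻⁸)]^(1/4) = (1.05×10⁸)^(1/4) = 101 K.

T_eq ≈ 101 K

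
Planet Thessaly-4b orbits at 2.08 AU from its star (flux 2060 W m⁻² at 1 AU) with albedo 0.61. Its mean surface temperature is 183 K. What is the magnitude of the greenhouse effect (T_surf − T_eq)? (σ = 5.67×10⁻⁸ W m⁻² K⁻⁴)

S = 2060/2.08² = 476.1 W m⁻².
T_eq = [S(1−A)/(4σ)]^(1/4) = [476.1×0.39/(4×5.67×10⁻⁸)]^(1/4) = 169.2 K.
ΔT = T_surf − T_eq = 183 − 169.2.

ΔT ≈ 13.8 K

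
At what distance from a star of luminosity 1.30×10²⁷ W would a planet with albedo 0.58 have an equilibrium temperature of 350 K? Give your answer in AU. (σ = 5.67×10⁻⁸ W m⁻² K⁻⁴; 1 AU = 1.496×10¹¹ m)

d ≈ 0.755 AU

From T_eq⁴ = L(1−A)/(16πσd²): d = √[L(1−A)/(16πσT_eq⁴)].
d = √[1.30×10²⁷ × 0.42 / (16π × 5.67×10⁻⁸ × (350)⁴)] = 1.13×10¹¹ m = 0.755 AU.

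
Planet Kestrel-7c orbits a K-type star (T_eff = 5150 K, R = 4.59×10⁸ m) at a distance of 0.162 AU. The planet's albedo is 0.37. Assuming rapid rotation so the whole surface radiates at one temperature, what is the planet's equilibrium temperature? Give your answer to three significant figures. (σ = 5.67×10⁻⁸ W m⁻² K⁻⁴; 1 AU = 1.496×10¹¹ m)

T_eq ≈ 446 K

d = 0.162 AU = 2.42×10¹⁰ m.
L = 4πR_⋆²σT_⋆⁴ = 4π(4.59×10⁸)² × 5.67×10⁻⁸ × (5150)⁴ = 1.06×10²⁶ W.
S = L/(4πd²) = 1.43×10⁴ W m⁻².
Energy balance: absorbed = emitted ⇒ πR²·S(1−A) = 4πR²·σT_eq⁴, so T_eq⁴ = S(1−A)/(4σ).
T_eq = [1.43×10⁴ × 0.63 / (4 × 5.67×10⁻⁸)]^(1/4) = (3.97×10¹⁰)^(1/4) = 446 K.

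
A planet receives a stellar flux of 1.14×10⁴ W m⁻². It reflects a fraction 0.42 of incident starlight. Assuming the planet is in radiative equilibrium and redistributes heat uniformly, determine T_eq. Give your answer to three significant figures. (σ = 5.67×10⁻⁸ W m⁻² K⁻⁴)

Energy balance: absorbed = emitted ⇒ πR²·S(1−A) = 4πR²·σT_eq⁴, so T_eq⁴ = S(1−A)/(4σ).
T_eq = [1.14×10⁴ × 0.58 / (4 × 5.67×10⁻⁸)]^(1/4) = (2.92×10¹⁰)^(1/4) = 413 K.

T_eq ≈ 413 K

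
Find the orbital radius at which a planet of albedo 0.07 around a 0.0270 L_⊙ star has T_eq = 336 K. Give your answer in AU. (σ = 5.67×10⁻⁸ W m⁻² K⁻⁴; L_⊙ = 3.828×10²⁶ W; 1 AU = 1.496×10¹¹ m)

L = 0.0270 × 3.828×10²⁶ = 1.03×10²⁵ W.
From T_eq⁴ = L(1−A)/(16πσd²): d = √[L(1−A)/(16πσT_eq⁴)].
d = √[1.03×10²⁵ × 0.93 / (16π × 5.67×10⁻⁸ × (336)⁴)] = 1.63×10¹⁰ m = 0.109 AU.

d ≈ 0.109 AU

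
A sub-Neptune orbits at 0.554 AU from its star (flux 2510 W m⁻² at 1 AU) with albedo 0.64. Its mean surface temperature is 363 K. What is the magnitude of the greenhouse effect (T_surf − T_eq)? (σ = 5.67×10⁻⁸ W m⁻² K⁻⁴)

S = 2510/0.554² = 8178 W m⁻².
T_eq = [S(1−A)/(4σ)]^(1/4) = [8178×0.36/(4×5.67×10⁻⁸)]^(1/4) = 337.5 K.
ΔT = T_surf − T_eq = 363 − 337.5.

ΔT ≈ 25.5 K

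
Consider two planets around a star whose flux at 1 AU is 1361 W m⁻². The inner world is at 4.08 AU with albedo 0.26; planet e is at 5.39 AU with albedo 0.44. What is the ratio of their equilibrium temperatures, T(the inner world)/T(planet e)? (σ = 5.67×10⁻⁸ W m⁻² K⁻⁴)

T_eq = [S₀(1−A)/(4σd²)]^(1/4), so T ∝ (1−A)^(1/4) / √d.
T₁ = [1361×0.74/(4×5.67×10⁻⁸×4.08²)]^(1/4) = 127.80 K.
T₂ = [1361×0.56/(4×5.67×10⁻⁸×5.39²)]^(1/4) = 103.71 K.

T₁/T₂ ≈ 1.232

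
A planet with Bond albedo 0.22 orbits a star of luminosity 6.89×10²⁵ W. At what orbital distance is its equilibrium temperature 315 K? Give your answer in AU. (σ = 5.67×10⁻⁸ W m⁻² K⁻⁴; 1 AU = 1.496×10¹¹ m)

From T_eq⁴ = L(1−A)/(16πσd²): d = √[L(1−A)/(16πσT_eq⁴)].
d = √[6.89×10²⁵ × 0.78 / (16π × 5.67×10⁻⁸ × (315)⁴)] = 4.38×10¹⁰ m = 0.293 AU.

d ≈ 0.293 AU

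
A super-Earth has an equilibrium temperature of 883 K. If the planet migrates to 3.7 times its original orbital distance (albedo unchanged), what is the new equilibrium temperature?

T_eq ≈ 459 K

T_eq ∝ L^(1/4) · d^(−1/2).
T′ = 883 / 3.7^(1/2) = 459 K.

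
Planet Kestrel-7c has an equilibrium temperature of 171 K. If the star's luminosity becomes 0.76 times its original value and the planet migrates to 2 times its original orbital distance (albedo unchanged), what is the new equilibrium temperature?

T_eq ≈ 113 K

T_eq ∝ L^(1/4) · d^(−1/2).
T′ = 171 × 0.76^(1/4) / 2^(1/2) = 113 K.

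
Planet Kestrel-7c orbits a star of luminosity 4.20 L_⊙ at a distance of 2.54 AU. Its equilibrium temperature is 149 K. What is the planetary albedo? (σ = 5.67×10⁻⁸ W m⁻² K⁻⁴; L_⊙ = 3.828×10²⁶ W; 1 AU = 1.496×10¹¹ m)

A ≈ 0.87

d = 2.54 AU = 3.80×10¹¹ m.
L = 4.20 × 3.828×10²⁶ = 1.61×10²⁷ W.
Flux: S = L/(4πd²) = 1.61×10²⁷/(4π×(3.80×10¹¹)²) = 886 W m⁻².
From T_eq⁴ = S(1−A)/(4σ): 1−A = 4σT_eq⁴/S.
1−A = 4 × 5.67×10⁻⁸ × (149)⁴ / 886 = 0.126.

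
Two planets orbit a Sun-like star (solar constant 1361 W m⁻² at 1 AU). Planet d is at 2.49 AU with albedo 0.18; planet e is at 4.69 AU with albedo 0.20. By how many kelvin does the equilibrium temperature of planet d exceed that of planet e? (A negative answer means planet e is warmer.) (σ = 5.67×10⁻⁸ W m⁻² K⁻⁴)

T_eq = [S₀(1−A)/(4σd²)]^(1/4), so T ∝ (1−A)^(1/4) / √d.
T₁ = [1361×0.82/(4×5.67×10⁻⁸×2.49²)]^(1/4) = 167.84 K.
T₂ = [1361×0.80/(4×5.67×10⁻⁸×4.69²)]^(1/4) = 121.55 K.

ΔT ≈ 46.3 K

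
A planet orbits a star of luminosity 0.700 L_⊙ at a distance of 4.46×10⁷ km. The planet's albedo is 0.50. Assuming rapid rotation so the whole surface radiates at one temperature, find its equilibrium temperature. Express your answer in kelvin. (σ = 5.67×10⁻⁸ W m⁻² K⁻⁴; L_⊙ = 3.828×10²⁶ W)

T_eq ≈ 392 K

d = 4.46×10⁷ km = 4.46×10¹⁰ m.
L = 0.700 × 3.828×10²⁶ = 2.68×10²⁶ W.
Flux: S = L/(4πd²) = 2.68×10²⁶/(4π×(4.46×10¹⁰)²) = 1.07×10⁴ W m⁻².
Energy balance: absorbed = emitted ⇒ πR²·S(1−A) = 4πR²·σT_eq⁴, so T_eq⁴ = S(1−A)/(4σ).
T_eq = [1.07×10⁴ × 0.50 / (4 × 5.67×10⁻⁸)]^(1/4) = (2.36×10¹⁰)^(1/4) = 392 K.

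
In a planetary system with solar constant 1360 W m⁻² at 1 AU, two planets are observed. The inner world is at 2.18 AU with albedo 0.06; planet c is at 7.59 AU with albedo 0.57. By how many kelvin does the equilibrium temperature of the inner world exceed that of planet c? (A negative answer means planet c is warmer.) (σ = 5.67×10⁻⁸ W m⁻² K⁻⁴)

ΔT ≈ 103.8 K

T_eq = [S₀(1−A)/(4σd²)]^(1/4), so T ∝ (1−A)^(1/4) / √d.
T₁ = [1360×0.94/(4×5.67×10⁻⁸×2.18²)]^(1/4) = 185.58 K.
T₂ = [1360×0.43/(4×5.67×10⁻⁸×7.59²)]^(1/4) = 81.79 K.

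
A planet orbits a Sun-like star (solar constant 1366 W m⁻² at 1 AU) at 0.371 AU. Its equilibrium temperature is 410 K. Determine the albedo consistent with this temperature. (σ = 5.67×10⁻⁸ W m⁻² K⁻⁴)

A ≈ 0.35

Flux at 0.371 AU: S = 1366/0.371² = 9920 W m⁻².
From T_eq⁴ = S(1−A)/(4σ): 1−A = 4σT_eq⁴/S.
1−A = 4 × 5.67×10⁻⁸ × (410)⁴ / 9920 = 0.646.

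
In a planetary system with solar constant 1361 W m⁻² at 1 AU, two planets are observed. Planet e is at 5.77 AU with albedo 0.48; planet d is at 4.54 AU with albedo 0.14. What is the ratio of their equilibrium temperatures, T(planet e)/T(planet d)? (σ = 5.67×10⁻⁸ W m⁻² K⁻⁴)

T_eq = [S₀(1−A)/(4σd²)]^(1/4), so T ∝ (1−A)^(1/4) / √d.
T₁ = [1361×0.52/(4×5.67×10⁻⁸×5.77²)]^(1/4) = 98.39 K.
T₂ = [1361×0.86/(4×5.67×10⁻⁸×4.54²)]^(1/4) = 125.79 K.

T₁/T₂ ≈ 0.782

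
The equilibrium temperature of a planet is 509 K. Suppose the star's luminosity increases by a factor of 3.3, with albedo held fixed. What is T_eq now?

T_eq ∝ L^(1/4) · d^(−1/2).
T′ = 509 × 3.3^(1/4) = 686 K.

T_eq ≈ 686 K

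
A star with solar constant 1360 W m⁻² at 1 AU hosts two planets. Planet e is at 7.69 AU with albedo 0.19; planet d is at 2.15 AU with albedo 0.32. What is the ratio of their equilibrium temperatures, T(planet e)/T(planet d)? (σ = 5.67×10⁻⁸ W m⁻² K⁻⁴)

T₁/T₂ ≈ 0.552

T_eq = [S₀(1−A)/(4σd²)]^(1/4), so T ∝ (1−A)^(1/4) / √d.
T₁ = [1360×0.81/(4×5.67×10⁻⁸×7.69²)]^(1/4) = 95.20 K.
T₂ = [1360×0.68/(4×5.67×10⁻⁸×2.15²)]^(1/4) = 172.34 K.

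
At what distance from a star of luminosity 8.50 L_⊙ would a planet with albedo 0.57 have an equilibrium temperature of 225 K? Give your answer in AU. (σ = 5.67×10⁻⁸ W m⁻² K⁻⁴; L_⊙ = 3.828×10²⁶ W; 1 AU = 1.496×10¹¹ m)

L = 8.50 × 3.828×10²⁶ = 3.25×10²⁷ W.
From T_eq⁴ = L(1−A)/(16πσd²): d = √[L(1−A)/(16πσT_eq⁴)].
d = √[3.25×10²⁷ × 0.43 / (16π × 5.67×10⁻⁸ × (225)⁴)] = 4.38×10¹¹ m = 2.93 AU.

d ≈ 2.93 AU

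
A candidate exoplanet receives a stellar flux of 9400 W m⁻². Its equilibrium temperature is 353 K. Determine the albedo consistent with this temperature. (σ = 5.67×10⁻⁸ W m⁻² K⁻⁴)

From T_eq⁴ = S(1−A)/(4σ): 1−A = 4σT_eq⁴/S.
1−A = 4 × 5.67×10⁻⁸ × (353)⁴ / 9400 = 0.375.

A ≈ 0.63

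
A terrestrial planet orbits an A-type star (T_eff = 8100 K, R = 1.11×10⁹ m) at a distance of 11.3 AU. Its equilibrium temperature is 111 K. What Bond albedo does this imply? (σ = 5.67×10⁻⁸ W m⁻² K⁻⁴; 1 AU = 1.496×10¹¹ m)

A ≈ 0.67

d = 11.3 AU = 1.69×10¹² m.
L = 4πR_⋆²σT_⋆⁴ = 4π(1.11×10⁹)² × 5.67×10⁻⁸ × (8100)⁴ = 3.78×10²⁷ W.
S = L/(4πd²) = 105 W m⁻².
From T_eq⁴ = S(1−A)/(4σ): 1−A = 4σT_eq⁴/S.
1−A = 4 × 5.67×10⁻⁸ × (111)⁴ / 105 = 0.327.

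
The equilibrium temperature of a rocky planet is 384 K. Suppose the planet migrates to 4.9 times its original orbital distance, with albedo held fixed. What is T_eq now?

T_eq ∝ L^(1/4) · d^(−1/2).
T′ = 384 / 4.9^(1/2) = 173 K.

T_eq ≈ 173 K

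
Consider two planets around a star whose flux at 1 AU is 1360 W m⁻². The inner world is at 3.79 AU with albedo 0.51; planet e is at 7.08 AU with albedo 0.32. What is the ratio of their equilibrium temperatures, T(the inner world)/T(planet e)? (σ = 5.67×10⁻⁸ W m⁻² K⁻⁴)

T₁/T₂ ≈ 1.259

T_eq = [S₀(1−A)/(4σd²)]^(1/4), so T ∝ (1−A)^(1/4) / √d.
T₁ = [1360×0.49/(4×5.67×10⁻⁸×3.79²)]^(1/4) = 119.59 K.
T₂ = [1360×0.68/(4×5.67×10⁻⁸×7.08²)]^(1/4) = 94.97 K.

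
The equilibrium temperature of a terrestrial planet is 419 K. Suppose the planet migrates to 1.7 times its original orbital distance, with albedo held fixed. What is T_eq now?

T_eq ≈ 321 K

T_eq ∝ L^(1/4) · d^(−1/2).
T′ = 419 / 1.7^(1/2) = 321 K.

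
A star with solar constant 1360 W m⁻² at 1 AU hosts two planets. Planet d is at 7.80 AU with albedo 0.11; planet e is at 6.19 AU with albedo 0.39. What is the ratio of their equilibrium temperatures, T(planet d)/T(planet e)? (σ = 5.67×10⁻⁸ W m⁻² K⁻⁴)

T₁/T₂ ≈ 0.979

T_eq = [S₀(1−A)/(4σd²)]^(1/4), so T ∝ (1−A)^(1/4) / √d.
T₁ = [1360×0.89/(4×5.67×10⁻⁸×7.80²)]^(1/4) = 96.78 K.
T₂ = [1360×0.61/(4×5.67×10⁻⁸×6.19²)]^(1/4) = 98.85 K.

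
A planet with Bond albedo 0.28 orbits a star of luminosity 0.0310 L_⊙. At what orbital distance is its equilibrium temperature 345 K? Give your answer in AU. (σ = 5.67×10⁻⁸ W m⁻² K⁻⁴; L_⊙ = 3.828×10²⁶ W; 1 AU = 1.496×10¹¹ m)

d ≈ 0.0972 AU

L = 0.0310 × 3.828×10²⁶ = 1.19×10²⁵ W.
From T_eq⁴ = L(1−A)/(16πσd²): d = √[L(1−A)/(16πσT_eq⁴)].
d = √[1.19×10²⁵ × 0.72 / (16π × 5.67×10⁻⁸ × (345)⁴)] = 1.45×10¹⁰ m = 0.0972 AU.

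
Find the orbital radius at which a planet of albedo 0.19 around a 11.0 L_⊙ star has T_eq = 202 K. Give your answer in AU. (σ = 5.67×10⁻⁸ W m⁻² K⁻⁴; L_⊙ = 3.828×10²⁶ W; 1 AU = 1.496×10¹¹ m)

L = 11.0 × 3.828×10²⁶ = 4.21×10²⁷ W.
From T_eq⁴ = L(1−A)/(16πσd²): d = √[L(1−A)/(16πσT_eq⁴)].
d = √[4.21×10²⁷ × 0.81 / (16π × 5.67×10⁻⁸ × (202)⁴)] = 8.48×10¹¹ m = 5.67 AU.

d ≈ 5.67 AU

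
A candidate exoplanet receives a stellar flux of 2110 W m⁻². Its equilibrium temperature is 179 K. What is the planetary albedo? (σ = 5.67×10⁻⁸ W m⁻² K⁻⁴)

A ≈ 0.89

From T_eq⁴ = S(1−A)/(4σ): 1−A = 4σT_eq⁴/S.
1−A = 4 × 5.67×10⁻⁸ × (179)⁴ / 2110 = 0.110.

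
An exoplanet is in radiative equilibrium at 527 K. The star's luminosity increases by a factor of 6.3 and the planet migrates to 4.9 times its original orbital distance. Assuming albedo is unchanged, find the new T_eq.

T_eq ∝ L^(1/4) · d^(−1/2).
T′ = 527 × 6.3^(1/4) / 4.9^(1/2) = 377 K.

T_eq ≈ 377 K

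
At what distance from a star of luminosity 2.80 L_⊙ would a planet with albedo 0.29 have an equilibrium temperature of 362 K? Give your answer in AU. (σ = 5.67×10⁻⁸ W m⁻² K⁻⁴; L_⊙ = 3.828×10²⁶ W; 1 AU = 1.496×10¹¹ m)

d ≈ 0.834 AU

L = 2.80 × 3.828×10²⁶ = 1.07×10²⁷ W.
From T_eq⁴ = L(1−A)/(16πσd²): d = √[L(1−A)/(16πσT_eq⁴)].
d = √[1.07×10²⁷ × 0.71 / (16π × 5.67×10⁻⁸ × (362)⁴)] = 1.25×10¹¹ m = 0.834 AU.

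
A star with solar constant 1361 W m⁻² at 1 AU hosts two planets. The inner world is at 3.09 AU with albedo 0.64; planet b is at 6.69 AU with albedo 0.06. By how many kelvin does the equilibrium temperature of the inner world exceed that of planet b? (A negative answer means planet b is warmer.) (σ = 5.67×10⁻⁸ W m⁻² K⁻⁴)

T_eq = [S₀(1−A)/(4σd²)]^(1/4), so T ∝ (1−A)^(1/4) / √d.
T₁ = [1361×0.36/(4×5.67×10⁻⁸×3.09²)]^(1/4) = 122.65 K.
T₂ = [1361×0.94/(4×5.67×10⁻⁸×6.69²)]^(1/4) = 105.96 K.

ΔT ≈ 16.7 K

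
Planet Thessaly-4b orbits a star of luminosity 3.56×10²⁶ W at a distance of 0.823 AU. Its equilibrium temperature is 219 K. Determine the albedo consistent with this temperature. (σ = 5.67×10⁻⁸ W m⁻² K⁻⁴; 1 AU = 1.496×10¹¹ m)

A ≈ 0.72

d = 0.823 AU = 1.23×10¹¹ m.
Flux: S = L/(4πd²) = 3.56×10²⁶/(4π×(1.23×10¹¹)²) = 1870 W m⁻².
From T_eq⁴ = S(1−A)/(4σ): 1−A = 4σT_eq⁴/S.
1−A = 4 × 5.67×10⁻⁸ × (219)⁴ / 1870 = 0.279.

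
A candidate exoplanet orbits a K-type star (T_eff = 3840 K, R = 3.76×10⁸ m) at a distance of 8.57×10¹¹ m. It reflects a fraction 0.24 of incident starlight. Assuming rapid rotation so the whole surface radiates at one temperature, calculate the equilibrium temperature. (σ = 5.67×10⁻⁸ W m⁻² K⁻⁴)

T_eq ≈ 53.1 K

L = 4πR_⋆²σT_⋆⁴ = 4π(3.76×10⁸)² × 5.67×10⁻⁸ × (3840)⁴ = 2.19×10²⁵ W.
S = L/(4πd²) = 2.37 W m⁻².
Energy balance: absorbed = emitted ⇒ πR²·S(1−A) = 4πR²·σT_eq⁴, so T_eq⁴ = S(1−A)/(4σ).
T_eq = [2.37 × 0.76 / (4 × 5.67×10⁻⁸)]^(1/4) = (7.95×10⁶)^(1/4) = 53.1 K.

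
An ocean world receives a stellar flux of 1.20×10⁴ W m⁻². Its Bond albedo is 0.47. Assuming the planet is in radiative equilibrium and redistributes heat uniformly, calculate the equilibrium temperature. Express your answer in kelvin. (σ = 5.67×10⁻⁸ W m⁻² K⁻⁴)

T_eq ≈ 409 K

Energy balance: absorbed = emitted ⇒ πR²·S(1−A) = 4πR²·σT_eq⁴, so T_eq⁴ = S(1−A)/(4σ).
T_eq = [1.20×10⁴ × 0.53 / (4 × 5.67×10⁻⁸)]^(1/4) = (2.80×10¹⁰)^(1/4) = 409 K.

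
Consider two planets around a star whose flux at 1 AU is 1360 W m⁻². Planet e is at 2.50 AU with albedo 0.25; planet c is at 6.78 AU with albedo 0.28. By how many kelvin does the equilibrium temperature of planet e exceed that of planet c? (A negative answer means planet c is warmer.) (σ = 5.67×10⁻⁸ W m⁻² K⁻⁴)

ΔT ≈ 65.3 K

T_eq = [S₀(1−A)/(4σd²)]^(1/4), so T ∝ (1−A)^(1/4) / √d.
T₁ = [1360×0.75/(4×5.67×10⁻⁸×2.50²)]^(1/4) = 163.78 K.
T₂ = [1360×0.72/(4×5.67×10⁻⁸×6.78²)]^(1/4) = 98.44 K.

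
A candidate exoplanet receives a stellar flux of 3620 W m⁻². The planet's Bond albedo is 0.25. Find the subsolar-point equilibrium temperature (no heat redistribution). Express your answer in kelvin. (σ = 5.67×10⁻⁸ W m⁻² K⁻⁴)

At the subsolar point the surface absorbs S(1−A) and emits σT⁴ per unit area — no factor of 4, since only the local patch is in balance.
T = [3620 × 0.75 / 5.67×10⁻⁸]^(1/4) = (4.79×10¹⁰)^(1/4) = 468 K.

T_ss ≈ 468 K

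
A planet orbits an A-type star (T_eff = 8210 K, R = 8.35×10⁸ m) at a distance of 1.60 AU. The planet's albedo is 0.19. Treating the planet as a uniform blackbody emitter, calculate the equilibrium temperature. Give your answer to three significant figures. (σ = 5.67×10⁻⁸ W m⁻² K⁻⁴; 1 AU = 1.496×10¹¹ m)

d = 1.60 AU = 2.39×10¹¹ m.
L = 4πR_⋆²σT_⋆⁴ = 4π(8.35×10⁸)² × 5.67×10⁻⁸ × (8210)⁴ = 2.26×10²⁷ W.
S = L/(4πd²) = 3130 W m⁻².
Energy balance: absorbed = emitted ⇒ πR²·S(1−A) = 4πR²·σT_eq⁴, so T_eq⁴ = S(1−A)/(4σ).
T_eq = [3130 × 0.81 / (4 × 5.67×10⁻⁸)]^(1/4) = (1.12×10¹⁰)^(1/4) = 325 K.

T_eq ≈ 325 K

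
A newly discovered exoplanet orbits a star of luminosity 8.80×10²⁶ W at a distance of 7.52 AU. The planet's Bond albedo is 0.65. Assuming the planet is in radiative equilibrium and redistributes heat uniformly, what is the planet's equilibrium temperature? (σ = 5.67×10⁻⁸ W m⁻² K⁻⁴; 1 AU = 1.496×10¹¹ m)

d = 7.52 AU = 1.12×10¹² m.
Flux: S = L/(4πd²) = 8.80×10²⁶/(4π×(1.12×10¹²)²) = 55.3 W m⁻².
Energy balance: absorbed = emitted ⇒ πR²·S(1−A) = 4πR²·σT_eq⁴, so T_eq⁴ = S(1−A)/(4σ).
T_eq = [55.3 × 0.35 / (4 × 5.67×10⁻⁸)]^(1/4) = (8.54×10⁷)^(1/4) = 96.1 K.

T_eq ≈ 96.1 K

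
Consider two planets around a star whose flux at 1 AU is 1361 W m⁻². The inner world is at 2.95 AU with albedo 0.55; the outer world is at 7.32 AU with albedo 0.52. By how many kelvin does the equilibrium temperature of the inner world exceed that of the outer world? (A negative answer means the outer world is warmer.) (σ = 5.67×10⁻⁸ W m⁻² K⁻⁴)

T_eq = [S₀(1−A)/(4σd²)]^(1/4), so T ∝ (1−A)^(1/4) / √d.
T₁ = [1361×0.45/(4×5.67×10⁻⁸×2.95²)]^(1/4) = 132.72 K.
T₂ = [1361×0.48/(4×5.67×10⁻⁸×7.32²)]^(1/4) = 85.63 K.

ΔT ≈ 47.1 K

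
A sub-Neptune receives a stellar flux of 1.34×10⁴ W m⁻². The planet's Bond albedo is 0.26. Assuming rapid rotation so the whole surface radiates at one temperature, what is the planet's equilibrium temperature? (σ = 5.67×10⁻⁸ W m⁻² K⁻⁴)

Energy balance: absorbed = emitted ⇒ πR²·S(1−A) = 4πR²·σT_eq⁴, so T_eq⁴ = S(1−A)/(4σ).
T_eq = [1.34×10⁴ × 0.74 / (4 × 5.67×10⁻⁸)]^(1/4) = (4.37×10¹⁰)^(1/4) = 457 K.

T_eq ≈ 457 K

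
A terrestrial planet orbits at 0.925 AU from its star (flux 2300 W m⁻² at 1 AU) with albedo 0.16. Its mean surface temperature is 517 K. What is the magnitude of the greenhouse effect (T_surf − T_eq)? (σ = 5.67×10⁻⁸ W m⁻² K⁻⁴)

S = 2300/0.925² = 2688 W m⁻².
T_eq = [S(1−A)/(4σ)]^(1/4) = [2688×0.84/(4×5.67×10⁻⁸)]^(1/4) = 315.9 K.
ΔT = T_surf − T_eq = 517 − 315.9.

ΔT ≈ 201.1 K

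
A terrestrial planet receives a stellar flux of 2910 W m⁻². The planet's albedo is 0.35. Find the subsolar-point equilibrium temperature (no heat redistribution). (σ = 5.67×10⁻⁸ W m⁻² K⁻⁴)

At the subsolar point the surface absorbs S(1−A) and emits σT⁴ per unit area — no factor of 4, since only the local patch is in balance.
T = [2910 × 0.65 / 5.67×10⁻⁸]^(1/4) = (3.34×10¹⁰)^(1/4) = 427 K.

T_ss ≈ 427 K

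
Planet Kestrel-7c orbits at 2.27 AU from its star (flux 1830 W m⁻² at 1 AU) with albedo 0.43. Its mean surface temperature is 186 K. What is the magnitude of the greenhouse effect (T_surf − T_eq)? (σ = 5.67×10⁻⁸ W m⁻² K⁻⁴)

ΔT ≈ 13.2 K

S = 1830/2.27² = 355.1 W m⁻².
T_eq = [S(1−A)/(4σ)]^(1/4) = [355.1×0.57/(4×5.67×10⁻⁸)]^(1/4) = 172.8 K.
ΔT = T_surf − T_eq = 186 − 172.8.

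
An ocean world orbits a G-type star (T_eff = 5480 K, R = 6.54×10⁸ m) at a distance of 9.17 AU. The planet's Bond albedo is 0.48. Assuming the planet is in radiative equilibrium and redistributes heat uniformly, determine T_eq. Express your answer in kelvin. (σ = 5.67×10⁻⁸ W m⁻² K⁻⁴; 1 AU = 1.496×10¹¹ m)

d = 9.17 AU = 1.37×10¹² m.
L = 4πR_⋆²σT_⋆⁴ = 4π(6.54×10⁸)² × 5.67×10⁻⁸ × (5480)⁴ = 2.75×10²⁶ W.
S = L/(4πd²) = 11.6 W m⁻².
Energy balance: absorbed = emitted ⇒ πR²·S(1−A) = 4πR²·σT_eq⁴, so T_eq⁴ = S(1−A)/(4σ).
T_eq = [11.6 × 0.52 / (4 × 5.67×10⁻⁸)]^(1/4) = (2.66×10⁷)^(1/4) = 71.8 K.

T_eq ≈ 71.8 K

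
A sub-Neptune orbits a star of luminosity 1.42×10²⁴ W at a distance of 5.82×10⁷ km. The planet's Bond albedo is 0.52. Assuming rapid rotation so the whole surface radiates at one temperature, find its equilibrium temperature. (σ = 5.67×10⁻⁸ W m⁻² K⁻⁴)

d = 5.82×10⁷ km = 5.82×10¹⁰ m.
Flux: S = L/(4πd²) = 1.42×10²⁴/(4π×(5.82×10¹⁰)²) = 33.4 W m⁻².
Energy balance: absorbed = emitted ⇒ πR²·S(1−A) = 4πR²·σT_eq⁴, so T_eq⁴ = S(1−A)/(4σ).
T_eq = [33.4 × 0.48 / (4 × 5.67×10⁻⁸)]^(1/4) = (7.06×10⁷)^(1/4) = 91.7 K.

T_eq ≈ 91.7 K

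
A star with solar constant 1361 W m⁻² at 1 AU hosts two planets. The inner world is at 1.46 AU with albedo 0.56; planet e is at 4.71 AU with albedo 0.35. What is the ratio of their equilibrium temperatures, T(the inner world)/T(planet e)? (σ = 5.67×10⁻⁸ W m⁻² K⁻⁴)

T_eq = [S₀(1−A)/(4σd²)]^(1/4), so T ∝ (1−A)^(1/4) / √d.
T₁ = [1361×0.44/(4×5.67×10⁻⁸×1.46²)]^(1/4) = 187.60 K.
T₂ = [1361×0.65/(4×5.67×10⁻⁸×4.71²)]^(1/4) = 115.15 K.

T₁/T₂ ≈ 1.629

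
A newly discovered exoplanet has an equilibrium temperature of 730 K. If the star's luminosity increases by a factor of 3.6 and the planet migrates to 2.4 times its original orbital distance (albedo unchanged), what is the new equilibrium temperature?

T_eq ∝ L^(1/4) · d^(−1/2).
T′ = 730 × 3.6^(1/4) / 2.4^(1/2) = 649 K.

T_eq ≈ 649 K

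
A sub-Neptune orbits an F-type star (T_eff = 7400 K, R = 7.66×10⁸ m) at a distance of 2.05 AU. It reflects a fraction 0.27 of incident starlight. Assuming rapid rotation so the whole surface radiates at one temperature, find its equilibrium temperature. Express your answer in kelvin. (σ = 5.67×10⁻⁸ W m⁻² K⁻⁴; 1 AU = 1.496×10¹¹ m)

d = 2.05 AU = 3.07×10¹¹ m.
L = 4πR_⋆²σT_⋆⁴ = 4π(7.66×10⁸)² × 5.67×10⁻⁸ × (7400)⁴ = 1.25×10²⁷ W.
S = L/(4πd²) = 1060 W m⁻².
Energy balance: absorbed = emitted ⇒ πR²·S(1−A) = 4πR²·σT_eq⁴, so T_eq⁴ = S(1−A)/(4σ).
T_eq = [1060 × 0.73 / (4 × 5.67×10⁻⁸)]^(1/4) = (3.41×10⁹)^(1/4) = 242 K.

T_eq ≈ 242 K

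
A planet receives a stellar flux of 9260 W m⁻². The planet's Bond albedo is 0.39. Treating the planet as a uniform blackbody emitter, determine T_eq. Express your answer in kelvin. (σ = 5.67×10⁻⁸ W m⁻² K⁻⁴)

Energy balance: absorbed = emitted ⇒ πR²·S(1−A) = 4πR²·σT_eq⁴, so T_eq⁴ = S(1−A)/(4σ).
T_eq = [9260 × 0.61 / (4 × 5.67×10⁻⁸)]^(1/4) = (2.49×10¹⁰)^(1/4) = 397 K.

T_eq ≈ 397 K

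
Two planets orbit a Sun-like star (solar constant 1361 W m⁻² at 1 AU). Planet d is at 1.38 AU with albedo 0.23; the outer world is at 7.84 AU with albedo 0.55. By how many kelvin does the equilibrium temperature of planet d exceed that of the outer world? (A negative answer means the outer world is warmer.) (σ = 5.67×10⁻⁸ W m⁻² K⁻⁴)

ΔT ≈ 140.5 K

T_eq = [S₀(1−A)/(4σd²)]^(1/4), so T ∝ (1−A)^(1/4) / √d.
T₁ = [1361×0.77/(4×5.67×10⁻⁸×1.38²)]^(1/4) = 221.94 K.
T₂ = [1361×0.45/(4×5.67×10⁻⁸×7.84²)]^(1/4) = 81.41 K.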